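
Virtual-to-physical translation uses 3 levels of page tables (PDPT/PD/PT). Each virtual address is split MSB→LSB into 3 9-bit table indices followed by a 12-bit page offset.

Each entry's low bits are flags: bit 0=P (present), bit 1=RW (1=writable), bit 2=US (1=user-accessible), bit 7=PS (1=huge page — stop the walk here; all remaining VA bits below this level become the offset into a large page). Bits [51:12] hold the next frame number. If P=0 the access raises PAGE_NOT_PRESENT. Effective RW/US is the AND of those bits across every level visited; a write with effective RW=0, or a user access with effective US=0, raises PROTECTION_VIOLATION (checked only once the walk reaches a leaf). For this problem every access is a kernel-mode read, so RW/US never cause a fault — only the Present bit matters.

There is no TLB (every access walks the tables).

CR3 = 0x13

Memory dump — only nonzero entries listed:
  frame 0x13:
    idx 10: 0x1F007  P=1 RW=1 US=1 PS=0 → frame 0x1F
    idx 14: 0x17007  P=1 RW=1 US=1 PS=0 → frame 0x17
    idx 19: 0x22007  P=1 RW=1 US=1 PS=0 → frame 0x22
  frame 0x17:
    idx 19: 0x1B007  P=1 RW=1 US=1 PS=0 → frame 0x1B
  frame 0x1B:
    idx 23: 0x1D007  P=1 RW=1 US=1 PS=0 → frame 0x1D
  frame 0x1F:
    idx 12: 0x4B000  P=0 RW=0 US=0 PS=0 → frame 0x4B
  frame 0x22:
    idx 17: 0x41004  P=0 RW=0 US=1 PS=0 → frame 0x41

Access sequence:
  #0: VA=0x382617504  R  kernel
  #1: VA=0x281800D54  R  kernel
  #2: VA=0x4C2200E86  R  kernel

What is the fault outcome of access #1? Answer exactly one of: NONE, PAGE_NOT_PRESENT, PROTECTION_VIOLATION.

Walk each access:
#0 VA=0x382617504 (r,kernel):
  lvl0: tbl 0x13, slot 14 ⇒ 0x17007 (P1/RW1/US1/PS0)
  lvl1: tbl 0x17, slot 19 ⇒ 0x1B007 (P1/RW1/US1/PS0)
  lvl2: tbl 0x1B, slot 23 ⇒ 0x1D007 (P1/RW1/US1/PS0)
  ✓ 0x1D504  — 3 lookups
#1 VA=0x281800D54 (r,kernel):
  lvl0: tbl 0x13, slot 10 ⇒ 0x1F007 (P1/RW1/US1/PS0)
  lvl1: tbl 0x1F, slot 12 ⇒ 0x4B000 (P0/RW0/US0/PS0)
  ⇒ fault: PAGE_NOT_PRESENT  — 2 lookups
#2 VA=0x4C2200E86 (r,kernel):
  lvl0: tbl 0x13, slot 19 ⇒ 0x22007 (P1/RW1/US1/PS0)
  lvl1: tbl 0x22, slot 17 ⇒ 0x41004 (P0/RW0/US1/PS0)
  ⇒ fault: PAGE_NOT_PRESENT  — 2 lookups

Access #1 fault: PAGE_NOT_PRESENT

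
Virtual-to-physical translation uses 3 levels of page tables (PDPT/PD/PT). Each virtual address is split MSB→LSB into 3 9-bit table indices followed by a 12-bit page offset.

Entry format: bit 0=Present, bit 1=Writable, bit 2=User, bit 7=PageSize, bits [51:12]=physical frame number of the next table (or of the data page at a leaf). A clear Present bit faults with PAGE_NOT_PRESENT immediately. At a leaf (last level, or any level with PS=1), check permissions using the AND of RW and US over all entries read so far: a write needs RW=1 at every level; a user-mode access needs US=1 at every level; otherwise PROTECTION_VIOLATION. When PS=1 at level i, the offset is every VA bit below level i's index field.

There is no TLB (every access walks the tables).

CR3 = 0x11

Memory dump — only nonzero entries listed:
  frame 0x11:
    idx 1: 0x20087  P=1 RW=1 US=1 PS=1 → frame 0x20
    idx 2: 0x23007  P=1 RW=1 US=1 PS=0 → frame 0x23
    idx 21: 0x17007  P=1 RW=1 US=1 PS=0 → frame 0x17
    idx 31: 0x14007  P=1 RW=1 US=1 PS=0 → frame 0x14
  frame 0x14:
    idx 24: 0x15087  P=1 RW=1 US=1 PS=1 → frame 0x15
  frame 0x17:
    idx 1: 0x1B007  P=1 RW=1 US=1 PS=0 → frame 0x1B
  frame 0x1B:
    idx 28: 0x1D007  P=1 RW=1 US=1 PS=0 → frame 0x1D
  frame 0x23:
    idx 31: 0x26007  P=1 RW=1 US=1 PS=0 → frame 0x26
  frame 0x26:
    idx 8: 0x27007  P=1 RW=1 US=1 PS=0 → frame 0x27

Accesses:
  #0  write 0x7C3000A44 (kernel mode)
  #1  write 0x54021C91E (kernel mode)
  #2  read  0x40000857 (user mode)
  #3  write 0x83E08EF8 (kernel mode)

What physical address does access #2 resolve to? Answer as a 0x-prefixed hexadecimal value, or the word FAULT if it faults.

Walk each access:
#0 VA=0x7C3000A44 (w,kernel):
  [0] read 0x11 idx=31: raw=0x14007 flags P=1 W=1 U=1 S=0
  [1] read 0x14 idx=24: raw=0x15087 flags P=1 W=1 U=1 S=1
  ⇒ phys 0x15A44 (huge @L1)  [2 reads]
#1 VA=0x54021C91E (w,kernel):
  [0] read 0x11 idx=21: raw=0x17007 flags P=1 W=1 U=1 S=0
  [1] read 0x17 idx=1: raw=0x1B007 flags P=1 W=1 U=1 S=0
  [2] read 0x1B idx=28: raw=0x1D007 flags P=1 W=1 U=1 S=0
  ⇒ phys 0x1D91E  [3 reads]
#2 VA=0x40000857 (r,user):
  [0] read 0x11 idx=1: raw=0x20087 flags P=1 W=1 U=1 S=1
  ⇒ phys 0x20857 (huge @L0)  [1 reads]
#3 VA=0x83E08EF8 (w,kernel):
  [0] read 0x11 idx=2: raw=0x23007 flags P=1 W=1 U=1 S=0
  [1] read 0x23 idx=31: raw=0x26007 flags P=1 W=1 U=1 S=0
  [2] read 0x26 idx=8: raw=0x27007 flags P=1 W=1 U=1 S=0
  ⇒ phys 0x27EF8  [3 reads]

Access #2 PA: 0x20857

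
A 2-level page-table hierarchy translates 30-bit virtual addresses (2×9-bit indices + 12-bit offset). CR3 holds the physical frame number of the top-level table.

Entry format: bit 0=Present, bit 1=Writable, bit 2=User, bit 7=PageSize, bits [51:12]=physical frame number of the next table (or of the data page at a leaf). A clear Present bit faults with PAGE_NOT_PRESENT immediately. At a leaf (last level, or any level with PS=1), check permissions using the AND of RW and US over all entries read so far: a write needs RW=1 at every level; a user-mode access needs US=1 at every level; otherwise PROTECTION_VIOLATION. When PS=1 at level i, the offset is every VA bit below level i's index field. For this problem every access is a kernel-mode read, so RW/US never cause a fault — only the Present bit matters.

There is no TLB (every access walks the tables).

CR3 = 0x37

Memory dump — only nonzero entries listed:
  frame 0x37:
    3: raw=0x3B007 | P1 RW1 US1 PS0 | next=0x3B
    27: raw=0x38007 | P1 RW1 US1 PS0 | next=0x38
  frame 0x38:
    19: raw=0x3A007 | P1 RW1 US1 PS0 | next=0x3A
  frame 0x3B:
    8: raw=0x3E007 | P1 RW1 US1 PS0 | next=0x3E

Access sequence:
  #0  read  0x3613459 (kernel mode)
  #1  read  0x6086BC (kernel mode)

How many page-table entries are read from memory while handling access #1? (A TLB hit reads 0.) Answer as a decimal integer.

Walk each access:
#0 VA=0x3613459 (r,kernel):
  L0: frame=0x37 idx=27 entry=0x38007 [P=1 RW=1 US=1 PS=0]
  L1: frame=0x38 idx=19 entry=0x3A007 [P=1 RW=1 US=1 PS=0]
  ✓ 0x3A459  — 2 lookups
#1 VA=0x6086BC (r,kernel):
  L0: frame=0x37 idx=3 entry=0x3B007 [P=1 RW=1 US=1 PS=0]
  L1: frame=0x3B idx=8 entry=0x3E007 [P=1 RW=1 US=1 PS=0]
  ✓ 0x3E6BC  — 2 lookups

Entries read for #1: 2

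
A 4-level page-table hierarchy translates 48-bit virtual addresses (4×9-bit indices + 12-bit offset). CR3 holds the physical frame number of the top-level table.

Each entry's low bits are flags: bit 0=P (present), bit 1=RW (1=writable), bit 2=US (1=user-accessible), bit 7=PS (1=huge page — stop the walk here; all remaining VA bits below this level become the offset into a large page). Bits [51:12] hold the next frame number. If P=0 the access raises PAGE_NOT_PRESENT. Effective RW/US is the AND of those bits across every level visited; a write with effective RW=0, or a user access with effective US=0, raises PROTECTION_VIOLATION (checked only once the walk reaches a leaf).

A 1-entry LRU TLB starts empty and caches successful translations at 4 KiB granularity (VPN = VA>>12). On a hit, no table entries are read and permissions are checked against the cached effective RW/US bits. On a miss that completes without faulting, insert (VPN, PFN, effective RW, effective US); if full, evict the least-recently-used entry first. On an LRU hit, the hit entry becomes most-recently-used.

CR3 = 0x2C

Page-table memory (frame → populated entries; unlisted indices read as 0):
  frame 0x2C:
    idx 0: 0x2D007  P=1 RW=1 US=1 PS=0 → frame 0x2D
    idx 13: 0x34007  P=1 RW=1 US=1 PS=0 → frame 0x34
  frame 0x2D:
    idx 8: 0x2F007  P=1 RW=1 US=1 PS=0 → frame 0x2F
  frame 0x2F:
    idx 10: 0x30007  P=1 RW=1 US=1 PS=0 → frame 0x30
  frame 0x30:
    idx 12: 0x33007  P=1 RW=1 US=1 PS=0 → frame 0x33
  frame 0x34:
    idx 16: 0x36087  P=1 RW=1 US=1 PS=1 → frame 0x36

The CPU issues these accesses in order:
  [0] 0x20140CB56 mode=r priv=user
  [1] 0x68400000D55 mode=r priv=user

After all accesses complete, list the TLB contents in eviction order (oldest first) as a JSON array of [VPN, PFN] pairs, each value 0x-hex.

Per-access translation:
#0 VA=0x20140CB56 (r,user):
  L0 @0x2C[0] → 0x2D007  P=1,RW=1,US=1,PS=0
  L1 @0x2D[8] → 0x2F007  P=1,RW=1,US=1,PS=0
  L2 @0x2F[10] → 0x30007  P=1,RW=1,US=1,PS=0
  L3 @0x30[12] → 0x33007  P=1,RW=1,US=1,PS=0
  ✓ 0x33B56  — 4 lookups
#1 VA=0x68400000D55 (r,user):
  L0 @0x2C[13] → 0x34007  P=1,RW=1,US=1,PS=0
  L1 @0x34[16] → 0x36087  P=1,RW=1,US=1,PS=1
  ✓ 0x36D55 (huge @L1)  — 2 lookups

TLB: [["0x68400000", "0x36"]]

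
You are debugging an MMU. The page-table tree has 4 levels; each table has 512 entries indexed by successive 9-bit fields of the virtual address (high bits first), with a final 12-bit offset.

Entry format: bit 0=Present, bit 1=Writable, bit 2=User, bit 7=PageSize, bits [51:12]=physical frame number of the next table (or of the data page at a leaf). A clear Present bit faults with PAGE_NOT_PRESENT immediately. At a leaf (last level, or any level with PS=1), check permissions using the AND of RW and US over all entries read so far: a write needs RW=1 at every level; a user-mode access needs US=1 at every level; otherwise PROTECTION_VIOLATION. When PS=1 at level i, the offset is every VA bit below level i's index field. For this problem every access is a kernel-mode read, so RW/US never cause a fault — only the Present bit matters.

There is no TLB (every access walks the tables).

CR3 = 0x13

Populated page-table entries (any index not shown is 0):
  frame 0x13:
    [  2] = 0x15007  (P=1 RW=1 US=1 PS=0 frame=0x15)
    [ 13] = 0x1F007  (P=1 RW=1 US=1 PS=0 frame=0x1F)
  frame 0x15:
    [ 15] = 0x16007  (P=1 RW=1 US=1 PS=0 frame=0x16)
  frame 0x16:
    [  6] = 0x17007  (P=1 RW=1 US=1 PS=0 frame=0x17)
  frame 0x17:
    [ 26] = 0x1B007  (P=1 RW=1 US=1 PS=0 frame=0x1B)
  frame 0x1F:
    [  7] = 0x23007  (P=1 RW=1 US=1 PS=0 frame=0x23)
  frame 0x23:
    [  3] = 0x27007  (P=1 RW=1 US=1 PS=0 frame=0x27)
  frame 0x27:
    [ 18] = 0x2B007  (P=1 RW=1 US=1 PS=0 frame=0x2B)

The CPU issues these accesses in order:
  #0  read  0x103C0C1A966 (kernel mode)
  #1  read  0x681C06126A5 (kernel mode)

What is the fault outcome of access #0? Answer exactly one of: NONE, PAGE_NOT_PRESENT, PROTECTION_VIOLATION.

Trace:
#0 VA=0x103C0C1A966 (r,kernel):
  L0: frame=0x13 idx=2 entry=0x15007 [P=1 RW=1 US=1 PS=0]
  L1: frame=0x15 idx=15 entry=0x16007 [P=1 RW=1 US=1 PS=0]
  L2: frame=0x16 idx=6 entry=0x17007 [P=1 RW=1 US=1 PS=0]
  L3: frame=0x17 idx=26 entry=0x1B007 [P=1 RW=1 US=1 PS=0]
  ⇒ phys 0x1B966  [4 reads]
#1 VA=0x681C06126A5 (r,kernel):
  L0: frame=0x13 idx=13 entry=0x1F007 [P=1 RW=1 US=1 PS=0]
  L1: frame=0x1F idx=7 entry=0x23007 [P=1 RW=1 US=1 PS=0]
  L2: frame=0x23 idx=3 entry=0x27007 [P=1 RW=1 US=1 PS=0]
  L3: frame=0x27 idx=18 entry=0x2B007 [P=1 RW=1 US=1 PS=0]
  ⇒ phys 0x2B6A5  [4 reads]

Access #0 fault: NONE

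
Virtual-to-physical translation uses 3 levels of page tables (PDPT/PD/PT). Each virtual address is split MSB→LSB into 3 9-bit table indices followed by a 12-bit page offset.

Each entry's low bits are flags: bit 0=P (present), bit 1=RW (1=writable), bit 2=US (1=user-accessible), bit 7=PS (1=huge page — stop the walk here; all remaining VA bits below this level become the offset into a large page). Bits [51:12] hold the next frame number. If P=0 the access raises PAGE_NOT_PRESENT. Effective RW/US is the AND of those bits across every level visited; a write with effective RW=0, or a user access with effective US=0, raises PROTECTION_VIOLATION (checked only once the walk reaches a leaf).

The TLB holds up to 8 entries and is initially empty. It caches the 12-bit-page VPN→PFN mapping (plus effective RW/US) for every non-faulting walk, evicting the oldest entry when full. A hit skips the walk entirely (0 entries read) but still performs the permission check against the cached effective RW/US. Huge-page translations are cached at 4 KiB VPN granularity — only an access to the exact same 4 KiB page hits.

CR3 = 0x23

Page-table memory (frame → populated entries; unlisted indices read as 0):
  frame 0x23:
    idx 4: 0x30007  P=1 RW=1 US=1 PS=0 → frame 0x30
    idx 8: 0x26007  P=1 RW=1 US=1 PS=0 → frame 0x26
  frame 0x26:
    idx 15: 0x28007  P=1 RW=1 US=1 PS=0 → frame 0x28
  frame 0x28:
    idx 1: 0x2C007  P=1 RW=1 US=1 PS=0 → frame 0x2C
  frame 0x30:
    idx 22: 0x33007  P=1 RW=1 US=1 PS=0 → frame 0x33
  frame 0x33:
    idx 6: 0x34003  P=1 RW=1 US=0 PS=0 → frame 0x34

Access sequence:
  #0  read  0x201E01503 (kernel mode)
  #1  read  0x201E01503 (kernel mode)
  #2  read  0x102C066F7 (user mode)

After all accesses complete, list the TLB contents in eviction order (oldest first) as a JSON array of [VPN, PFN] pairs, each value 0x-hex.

Walk each access:
#0 VA=0x201E01503 (r,kernel):
  [0] read 0x23 idx=8: raw=0x26007 flags P=1 W=1 U=1 S=0
  [1] read 0x26 idx=15: raw=0x28007 flags P=1 W=1 U=1 S=0
  [2] read 0x28 idx=1: raw=0x2C007 flags P=1 W=1 U=1 S=0
  ⇒ phys 0x2C503  [3 reads]
#1 VA=0x201E01503 (r,kernel):
  TLB hit vpn=0x201E01 → PA=0x2C503
#2 VA=0x102C066F7 (r,user):
  [0] read 0x23 idx=4: raw=0x30007 flags P=1 W=1 U=1 S=0
  [1] read 0x30 idx=22: raw=0x33007 flags P=1 W=1 U=1 S=0
  [2] read 0x33 idx=6: raw=0x34003 flags P=1 W=1 U=0 S=0
  ✗ PROTECTION_VIOLATION  [3 reads]

TLB: [["0x201E01", "0x2C"]]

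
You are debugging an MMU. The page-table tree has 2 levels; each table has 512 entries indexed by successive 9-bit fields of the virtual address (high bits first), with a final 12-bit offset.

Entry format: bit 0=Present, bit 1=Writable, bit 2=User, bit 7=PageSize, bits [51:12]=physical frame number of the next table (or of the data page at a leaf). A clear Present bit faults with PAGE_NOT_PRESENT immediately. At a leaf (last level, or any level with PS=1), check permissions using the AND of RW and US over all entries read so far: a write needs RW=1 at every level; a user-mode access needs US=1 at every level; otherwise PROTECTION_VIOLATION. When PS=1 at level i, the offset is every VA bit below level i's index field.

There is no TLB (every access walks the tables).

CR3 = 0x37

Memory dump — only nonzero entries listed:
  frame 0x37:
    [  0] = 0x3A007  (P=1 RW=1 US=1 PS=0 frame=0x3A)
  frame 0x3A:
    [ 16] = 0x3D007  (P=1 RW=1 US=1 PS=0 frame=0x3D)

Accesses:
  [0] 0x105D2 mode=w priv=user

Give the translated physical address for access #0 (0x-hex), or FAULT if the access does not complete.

Walk each access:
#0 VA=0x105D2 (w,user):
  lvl0: tbl 0x37, slot 0 ⇒ 0x3A007 (P1/RW1/US1/PS0)
  lvl1: tbl 0x3A, slot 16 ⇒ 0x3D007 (P1/RW1/US1/PS0)
  ✓ 0x3D5D2  — 2 lookups

Access #0 PA: 0x3D5D2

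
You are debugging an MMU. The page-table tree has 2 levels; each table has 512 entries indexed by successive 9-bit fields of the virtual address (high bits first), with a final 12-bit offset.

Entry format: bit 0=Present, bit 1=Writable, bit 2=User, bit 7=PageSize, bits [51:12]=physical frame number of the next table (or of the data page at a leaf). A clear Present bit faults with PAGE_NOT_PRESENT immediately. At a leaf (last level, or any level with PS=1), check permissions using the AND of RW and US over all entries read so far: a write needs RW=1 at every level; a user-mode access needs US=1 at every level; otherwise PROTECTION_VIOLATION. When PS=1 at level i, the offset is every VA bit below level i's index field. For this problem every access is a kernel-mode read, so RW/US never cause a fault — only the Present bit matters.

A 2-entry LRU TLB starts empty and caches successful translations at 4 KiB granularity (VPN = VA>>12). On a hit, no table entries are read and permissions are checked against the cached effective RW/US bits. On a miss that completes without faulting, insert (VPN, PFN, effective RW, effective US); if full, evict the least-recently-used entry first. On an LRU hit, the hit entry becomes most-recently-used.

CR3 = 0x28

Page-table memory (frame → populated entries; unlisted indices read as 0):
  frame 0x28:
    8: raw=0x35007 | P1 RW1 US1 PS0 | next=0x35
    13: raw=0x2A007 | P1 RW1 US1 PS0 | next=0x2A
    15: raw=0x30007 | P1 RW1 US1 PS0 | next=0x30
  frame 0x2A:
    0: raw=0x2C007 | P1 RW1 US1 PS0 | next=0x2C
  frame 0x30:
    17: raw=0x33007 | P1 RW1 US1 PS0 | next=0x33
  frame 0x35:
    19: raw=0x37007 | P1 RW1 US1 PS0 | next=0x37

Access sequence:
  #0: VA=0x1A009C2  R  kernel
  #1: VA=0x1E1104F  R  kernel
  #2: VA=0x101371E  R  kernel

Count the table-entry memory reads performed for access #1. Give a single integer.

Trace:
#0 VA=0x1A009C2 (r,kernel):
  L0 @0x28[13] → 0x2A007  P=1,RW=1,US=1,PS=0
  L1 @0x2A[0] → 0x2C007  P=1,RW=1,US=1,PS=0
  ✓ 0x2C9C2  — 2 lookups
#1 VA=0x1E1104F (r,kernel):
  L0 @0x28[15] → 0x30007  P=1,RW=1,US=1,PS=0
  L1 @0x30[17] → 0x33007  P=1,RW=1,US=1,PS=0
  ✓ 0x3304F  — 2 lookups
#2 VA=0x101371E (r,kernel):
  L0 @0x28[8] → 0x35007  P=1,RW=1,US=1,PS=0
  L1 @0x35[19] → 0x37007  P=1,RW=1,US=1,PS=0
  ✓ 0x3771E  — 2 lookups

Entries read for #1: 2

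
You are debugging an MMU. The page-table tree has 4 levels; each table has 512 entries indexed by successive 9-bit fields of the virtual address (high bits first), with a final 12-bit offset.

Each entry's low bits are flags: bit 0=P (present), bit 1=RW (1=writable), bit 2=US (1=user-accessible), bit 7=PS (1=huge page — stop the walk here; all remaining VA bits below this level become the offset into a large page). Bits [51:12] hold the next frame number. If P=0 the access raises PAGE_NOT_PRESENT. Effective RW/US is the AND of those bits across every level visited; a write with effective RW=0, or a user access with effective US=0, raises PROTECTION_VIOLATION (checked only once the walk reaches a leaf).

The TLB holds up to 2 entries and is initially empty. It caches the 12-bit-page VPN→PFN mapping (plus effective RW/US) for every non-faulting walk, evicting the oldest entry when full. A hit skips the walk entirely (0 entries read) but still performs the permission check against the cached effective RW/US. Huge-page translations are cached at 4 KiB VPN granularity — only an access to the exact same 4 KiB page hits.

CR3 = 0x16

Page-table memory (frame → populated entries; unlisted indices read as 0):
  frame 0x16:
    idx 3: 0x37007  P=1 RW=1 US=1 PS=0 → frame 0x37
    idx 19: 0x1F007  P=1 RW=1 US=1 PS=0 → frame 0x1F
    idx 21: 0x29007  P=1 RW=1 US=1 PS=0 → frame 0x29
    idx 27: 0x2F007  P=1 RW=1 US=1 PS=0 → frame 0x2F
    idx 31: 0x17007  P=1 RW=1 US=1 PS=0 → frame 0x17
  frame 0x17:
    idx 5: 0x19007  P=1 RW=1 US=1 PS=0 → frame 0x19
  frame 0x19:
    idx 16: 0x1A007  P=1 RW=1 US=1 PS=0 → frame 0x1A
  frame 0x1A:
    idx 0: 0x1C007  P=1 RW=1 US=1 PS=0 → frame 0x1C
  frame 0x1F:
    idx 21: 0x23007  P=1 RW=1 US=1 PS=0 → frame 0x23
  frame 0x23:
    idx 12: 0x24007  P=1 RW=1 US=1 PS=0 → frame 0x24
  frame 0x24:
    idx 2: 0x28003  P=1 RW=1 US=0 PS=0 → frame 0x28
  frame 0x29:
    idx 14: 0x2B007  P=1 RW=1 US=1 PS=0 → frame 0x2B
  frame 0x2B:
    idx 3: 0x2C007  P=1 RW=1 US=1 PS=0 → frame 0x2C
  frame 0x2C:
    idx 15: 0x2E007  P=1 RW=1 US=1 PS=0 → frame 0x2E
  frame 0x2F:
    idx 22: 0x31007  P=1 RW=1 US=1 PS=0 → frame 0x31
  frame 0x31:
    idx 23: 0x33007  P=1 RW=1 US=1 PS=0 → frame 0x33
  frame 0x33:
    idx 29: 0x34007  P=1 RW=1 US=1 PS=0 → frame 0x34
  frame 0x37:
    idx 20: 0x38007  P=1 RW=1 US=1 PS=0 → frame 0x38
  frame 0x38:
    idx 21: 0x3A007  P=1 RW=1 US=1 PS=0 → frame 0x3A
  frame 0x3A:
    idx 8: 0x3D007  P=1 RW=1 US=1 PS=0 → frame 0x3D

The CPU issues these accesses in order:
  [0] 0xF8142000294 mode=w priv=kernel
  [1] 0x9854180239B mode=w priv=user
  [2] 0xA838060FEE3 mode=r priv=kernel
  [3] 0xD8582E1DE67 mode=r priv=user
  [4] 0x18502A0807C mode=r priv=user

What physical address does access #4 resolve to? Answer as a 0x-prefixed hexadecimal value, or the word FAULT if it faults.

Trace:
#0 VA=0xF8142000294 (w,kernel):
  L0: frame=0x16 idx=31 entry=0x17007 [P=1 RW=1 US=1 PS=0]
  L1: frame=0x17 idx=5 entry=0x19007 [P=1 RW=1 US=1 PS=0]
  L2: frame=0x19 idx=16 entry=0x1A007 [P=1 RW=1 US=1 PS=0]
  L3: frame=0x1A idx=0 entry=0x1C007 [P=1 RW=1 US=1 PS=0]
  ⇒ phys 0x1C294  [4 reads]
#1 VA=0x9854180239B (w,user):
  L0: frame=0x16 idx=19 entry=0x1F007 [P=1 RW=1 US=1 PS=0]
  L1: frame=0x1F idx=21 entry=0x23007 [P=1 RW=1 US=1 PS=0]
  L2: frame=0x23 idx=12 entry=0x24007 [P=1 RW=1 US=1 PS=0]
  L3: frame=0x24 idx=2 entry=0x28003 [P=1 RW=1 US=0 PS=0]
  → PROTECTION_VIOLATION  (4 entries read)
#2 VA=0xA838060FEE3 (r,kernel):
  L0: frame=0x16 idx=21 entry=0x29007 [P=1 RW=1 US=1 PS=0]
  L1: frame=0x29 idx=14 entry=0x2B007 [P=1 RW=1 US=1 PS=0]
  L2: frame=0x2B idx=3 entry=0x2C007 [P=1 RW=1 US=1 PS=0]
  L3: frame=0x2C idx=15 entry=0x2E007 [P=1 RW=1 US=1 PS=0]
  ⇒ phys 0x2EEE3  [4 reads]
#3 VA=0xD8582E1DE67 (r,user):
  L0: frame=0x16 idx=27 entry=0x2F007 [P=1 RW=1 US=1 PS=0]
  L1: frame=0x2F idx=22 entry=0x31007 [P=1 RW=1 US=1 PS=0]
  L2: frame=0x31 idx=23 entry=0x33007 [P=1 RW=1 US=1 PS=0]
  L3: frame=0x33 idx=29 entry=0x34007 [P=1 RW=1 US=1 PS=0]
  ⇒ phys 0x34E67  [4 reads]
#4 VA=0x18502A0807C (r,user):
  L0: frame=0x16 idx=3 entry=0x37007 [P=1 RW=1 US=1 PS=0]
  L1: frame=0x37 idx=20 entry=0x38007 [P=1 RW=1 US=1 PS=0]
  L2: frame=0x38 idx=21 entry=0x3A007 [P=1 RW=1 US=1 PS=0]
  L3: frame=0x3A idx=8 entry=0x3D007 [P=1 RW=1 US=1 PS=0]
  ⇒ phys 0x3D07C  [4 reads]

Access #4 PA: 0x3D07C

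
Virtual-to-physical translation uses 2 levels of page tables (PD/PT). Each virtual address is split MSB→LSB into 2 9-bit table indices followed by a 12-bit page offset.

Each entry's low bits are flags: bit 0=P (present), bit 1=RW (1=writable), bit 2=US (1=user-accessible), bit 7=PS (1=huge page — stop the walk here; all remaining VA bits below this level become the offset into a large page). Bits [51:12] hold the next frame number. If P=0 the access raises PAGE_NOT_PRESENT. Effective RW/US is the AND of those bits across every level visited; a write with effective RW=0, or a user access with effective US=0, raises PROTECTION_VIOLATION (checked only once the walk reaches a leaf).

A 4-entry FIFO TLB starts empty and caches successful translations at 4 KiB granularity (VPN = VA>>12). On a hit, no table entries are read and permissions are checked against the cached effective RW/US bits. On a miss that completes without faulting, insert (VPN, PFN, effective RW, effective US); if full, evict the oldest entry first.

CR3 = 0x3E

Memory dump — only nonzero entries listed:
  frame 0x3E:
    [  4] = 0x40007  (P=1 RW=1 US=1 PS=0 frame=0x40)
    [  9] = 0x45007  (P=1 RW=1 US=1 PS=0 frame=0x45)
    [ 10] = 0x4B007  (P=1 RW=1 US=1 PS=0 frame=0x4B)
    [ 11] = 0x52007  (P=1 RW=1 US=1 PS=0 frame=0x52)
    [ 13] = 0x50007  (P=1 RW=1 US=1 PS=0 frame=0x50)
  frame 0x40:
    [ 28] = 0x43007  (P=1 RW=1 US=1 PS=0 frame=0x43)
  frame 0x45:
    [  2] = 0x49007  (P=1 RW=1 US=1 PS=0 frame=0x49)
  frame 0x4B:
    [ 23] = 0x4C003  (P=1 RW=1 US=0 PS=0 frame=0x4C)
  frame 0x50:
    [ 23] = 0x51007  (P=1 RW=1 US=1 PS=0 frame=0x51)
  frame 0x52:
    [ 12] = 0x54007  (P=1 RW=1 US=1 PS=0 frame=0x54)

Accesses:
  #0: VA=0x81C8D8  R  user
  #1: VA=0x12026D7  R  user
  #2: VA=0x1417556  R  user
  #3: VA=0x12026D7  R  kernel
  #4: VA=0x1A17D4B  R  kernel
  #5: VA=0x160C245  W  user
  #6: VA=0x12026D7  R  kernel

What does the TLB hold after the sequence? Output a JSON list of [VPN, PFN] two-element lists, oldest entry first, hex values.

Per-access translation:
#0 VA=0x81C8D8 (r,user):
  [0] read 0x3E idx=4: raw=0x40007 flags P=1 W=1 U=1 S=0
  [1] read 0x40 idx=28: raw=0x43007 flags P=1 W=1 U=1 S=0
  ⇒ phys 0x438D8  [2 reads]
#1 VA=0x12026D7 (r,user):
  [0] read 0x3E idx=9: raw=0x45007 flags P=1 W=1 U=1 S=0
  [1] read 0x45 idx=2: raw=0x49007 flags P=1 W=1 U=1 S=0
  ⇒ phys 0x496D7  [2 reads]
#2 VA=0x1417556 (r,user):
  [0] read 0x3E idx=10: raw=0x4B007 flags P=1 W=1 U=1 S=0
  [1] read 0x4B idx=23: raw=0x4C003 flags P=1 W=1 U=0 S=0
  ✗ PROTECTION_VIOLATION  [2 reads]
#3 VA=0x12026D7 (r,kernel):
  TLB hit vpn=0x1202 → PA=0x496D7
#4 VA=0x1A17D4B (r,kernel):
  [0] read 0x3E idx=13: raw=0x50007 flags P=1 W=1 U=1 S=0
  [1] read 0x50 idx=23: raw=0x51007 flags P=1 W=1 U=1 S=0
  ⇒ phys 0x51D4B  [2 reads]
#5 VA=0x160C245 (w,user):
  [0] read 0x3E idx=11: raw=0x52007 flags P=1 W=1 U=1 S=0
  [1] read 0x52 idx=12: raw=0x54007 flags P=1 W=1 U=1 S=0
  ⇒ phys 0x54245  [2 reads]
#6 VA=0x12026D7 (r,kernel):
  TLB hit vpn=0x1202 → PA=0x496D7

TLB: [["0x81C", "0x43"], ["0x1202", "0x49"], ["0x1A17", "0x51"], ["0x160C", "0x54"]]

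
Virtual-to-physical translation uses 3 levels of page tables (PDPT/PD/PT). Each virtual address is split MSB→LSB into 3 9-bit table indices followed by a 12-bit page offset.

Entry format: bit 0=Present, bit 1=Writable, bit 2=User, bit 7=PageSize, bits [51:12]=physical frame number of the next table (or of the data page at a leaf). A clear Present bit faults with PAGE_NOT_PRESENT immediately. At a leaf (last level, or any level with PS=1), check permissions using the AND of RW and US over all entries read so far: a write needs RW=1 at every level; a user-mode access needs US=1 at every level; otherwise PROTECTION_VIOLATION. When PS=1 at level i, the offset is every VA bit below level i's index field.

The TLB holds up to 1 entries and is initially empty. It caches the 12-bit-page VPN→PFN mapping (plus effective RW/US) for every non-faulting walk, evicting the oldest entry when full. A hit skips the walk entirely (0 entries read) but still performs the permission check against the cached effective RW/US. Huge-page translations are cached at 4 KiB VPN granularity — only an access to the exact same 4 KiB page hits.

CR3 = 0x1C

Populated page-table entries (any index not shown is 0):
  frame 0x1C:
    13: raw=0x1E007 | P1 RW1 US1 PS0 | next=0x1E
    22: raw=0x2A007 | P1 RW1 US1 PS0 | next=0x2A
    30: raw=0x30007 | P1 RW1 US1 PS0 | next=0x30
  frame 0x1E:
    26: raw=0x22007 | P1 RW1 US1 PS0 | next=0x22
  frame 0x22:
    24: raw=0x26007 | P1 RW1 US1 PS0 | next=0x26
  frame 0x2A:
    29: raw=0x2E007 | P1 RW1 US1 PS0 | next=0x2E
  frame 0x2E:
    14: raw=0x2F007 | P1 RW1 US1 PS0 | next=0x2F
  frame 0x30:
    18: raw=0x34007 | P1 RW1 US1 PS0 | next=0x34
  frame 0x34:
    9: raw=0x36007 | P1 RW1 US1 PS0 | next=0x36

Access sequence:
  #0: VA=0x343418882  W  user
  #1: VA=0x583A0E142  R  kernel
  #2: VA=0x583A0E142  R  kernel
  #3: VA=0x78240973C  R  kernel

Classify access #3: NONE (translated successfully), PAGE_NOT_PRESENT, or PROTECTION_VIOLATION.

Per-access translation:
#0 VA=0x343418882 (w,user):
  lvl0: tbl 0x1C, slot 13 ⇒ 0x1E007 (P1/RW1/US1/PS0)
  lvl1: tbl 0x1E, slot 26 ⇒ 0x22007 (P1/RW1/US1/PS0)
  lvl2: tbl 0x22, slot 24 ⇒ 0x26007 (P1/RW1/US1/PS0)
  → PA=0x26882  (3 entries read)
#1 VA=0x583A0E142 (r,kernel):
  lvl0: tbl 0x1C, slot 22 ⇒ 0x2A007 (P1/RW1/US1/PS0)
  lvl1: tbl 0x2A, slot 29 ⇒ 0x2E007 (P1/RW1/US1/PS0)
  lvl2: tbl 0x2E, slot 14 ⇒ 0x2F007 (P1/RW1/US1/PS0)
  → PA=0x2F142  (3 entries read)
#2 VA=0x583A0E142 (r,kernel):
  TLB hit vpn=0x583A0E → PA=0x2F142
#3 VA=0x78240973C (r,kernel):
  lvl0: tbl 0x1C, slot 30 ⇒ 0x30007 (P1/RW1/US1/PS0)
  lvl1: tbl 0x30, slot 18 ⇒ 0x34007 (P1/RW1/US1/PS0)
  lvl2: tbl 0x34, slot 9 ⇒ 0x36007 (P1/RW1/US1/PS0)
  → PA=0x3673C  (3 entries read)

Access #3 fault: NONE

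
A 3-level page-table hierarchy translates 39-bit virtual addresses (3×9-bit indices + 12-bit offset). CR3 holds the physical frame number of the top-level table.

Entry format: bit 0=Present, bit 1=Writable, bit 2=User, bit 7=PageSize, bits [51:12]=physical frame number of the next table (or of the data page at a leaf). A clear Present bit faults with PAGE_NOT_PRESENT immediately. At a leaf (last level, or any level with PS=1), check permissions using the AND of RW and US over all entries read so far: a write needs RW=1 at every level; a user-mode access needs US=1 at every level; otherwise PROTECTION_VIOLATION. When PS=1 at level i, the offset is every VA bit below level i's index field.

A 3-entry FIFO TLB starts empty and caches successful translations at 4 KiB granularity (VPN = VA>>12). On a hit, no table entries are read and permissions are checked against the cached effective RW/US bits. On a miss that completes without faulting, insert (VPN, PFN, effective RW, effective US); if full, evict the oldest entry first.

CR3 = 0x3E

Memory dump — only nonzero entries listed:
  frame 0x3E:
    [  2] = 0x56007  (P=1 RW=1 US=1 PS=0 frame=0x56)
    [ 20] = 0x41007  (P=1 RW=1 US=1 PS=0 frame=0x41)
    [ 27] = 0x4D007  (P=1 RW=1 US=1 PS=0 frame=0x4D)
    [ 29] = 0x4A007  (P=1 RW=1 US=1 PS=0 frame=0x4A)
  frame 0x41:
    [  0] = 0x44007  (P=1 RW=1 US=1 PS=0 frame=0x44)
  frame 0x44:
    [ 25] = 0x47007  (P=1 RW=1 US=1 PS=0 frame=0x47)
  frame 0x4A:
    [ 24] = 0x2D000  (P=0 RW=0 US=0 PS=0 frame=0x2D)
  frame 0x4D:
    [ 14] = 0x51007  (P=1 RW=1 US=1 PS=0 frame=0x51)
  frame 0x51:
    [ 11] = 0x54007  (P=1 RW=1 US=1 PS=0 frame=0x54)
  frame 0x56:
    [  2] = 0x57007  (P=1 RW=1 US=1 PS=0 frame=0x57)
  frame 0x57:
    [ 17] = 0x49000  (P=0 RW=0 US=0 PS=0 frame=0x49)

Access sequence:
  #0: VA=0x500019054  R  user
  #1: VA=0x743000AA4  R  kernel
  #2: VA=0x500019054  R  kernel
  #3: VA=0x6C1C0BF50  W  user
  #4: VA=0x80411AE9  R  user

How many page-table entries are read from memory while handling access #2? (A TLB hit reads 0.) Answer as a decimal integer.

Trace:
#0 VA=0x500019054 (r,user):
  [0] read 0x3E idx=20: raw=0x41007 flags P=1 W=1 U=1 S=0
  [1] read 0x41 idx=0: raw=0x44007 flags P=1 W=1 U=1 S=0
  [2] read 0x44 idx=25: raw=0x47007 flags P=1 W=1 U=1 S=0
  ✓ 0x47054  — 3 lookups
#1 VA=0x743000AA4 (r,kernel):
  [0] read 0x3E idx=29: raw=0x4A007 flags P=1 W=1 U=1 S=0
  [1] read 0x4A idx=24: raw=0x2D000 flags P=0 W=0 U=0 S=0
  ✗ PAGE_NOT_PRESENT  [2 reads]
#2 VA=0x500019054 (r,kernel):
  TLB hit vpn=0x500019 → PA=0x47054
#3 VA=0x6C1C0BF50 (w,user):
  [0] read 0x3E idx=27: raw=0x4D007 flags P=1 W=1 U=1 S=0
  [1] read 0x4D idx=14: raw=0x51007 flags P=1 W=1 U=1 S=0
  [2] read 0x51 idx=11: raw=0x54007 flags P=1 W=1 U=1 S=0
  ✓ 0x54F50  — 3 lookups
#4 VA=0x80411AE9 (r,user):
  [0] read 0x3E idx=2: raw=0x56007 flags P=1 W=1 U=1 S=0
  [1] read 0x56 idx=2: raw=0x57007 flags P=1 W=1 U=1 S=0
  [2] read 0x57 idx=17: raw=0x49000 flags P=0 W=0 U=0 S=0
  ✗ PAGE_NOT_PRESENT  [3 reads]

Entries read for #2: 0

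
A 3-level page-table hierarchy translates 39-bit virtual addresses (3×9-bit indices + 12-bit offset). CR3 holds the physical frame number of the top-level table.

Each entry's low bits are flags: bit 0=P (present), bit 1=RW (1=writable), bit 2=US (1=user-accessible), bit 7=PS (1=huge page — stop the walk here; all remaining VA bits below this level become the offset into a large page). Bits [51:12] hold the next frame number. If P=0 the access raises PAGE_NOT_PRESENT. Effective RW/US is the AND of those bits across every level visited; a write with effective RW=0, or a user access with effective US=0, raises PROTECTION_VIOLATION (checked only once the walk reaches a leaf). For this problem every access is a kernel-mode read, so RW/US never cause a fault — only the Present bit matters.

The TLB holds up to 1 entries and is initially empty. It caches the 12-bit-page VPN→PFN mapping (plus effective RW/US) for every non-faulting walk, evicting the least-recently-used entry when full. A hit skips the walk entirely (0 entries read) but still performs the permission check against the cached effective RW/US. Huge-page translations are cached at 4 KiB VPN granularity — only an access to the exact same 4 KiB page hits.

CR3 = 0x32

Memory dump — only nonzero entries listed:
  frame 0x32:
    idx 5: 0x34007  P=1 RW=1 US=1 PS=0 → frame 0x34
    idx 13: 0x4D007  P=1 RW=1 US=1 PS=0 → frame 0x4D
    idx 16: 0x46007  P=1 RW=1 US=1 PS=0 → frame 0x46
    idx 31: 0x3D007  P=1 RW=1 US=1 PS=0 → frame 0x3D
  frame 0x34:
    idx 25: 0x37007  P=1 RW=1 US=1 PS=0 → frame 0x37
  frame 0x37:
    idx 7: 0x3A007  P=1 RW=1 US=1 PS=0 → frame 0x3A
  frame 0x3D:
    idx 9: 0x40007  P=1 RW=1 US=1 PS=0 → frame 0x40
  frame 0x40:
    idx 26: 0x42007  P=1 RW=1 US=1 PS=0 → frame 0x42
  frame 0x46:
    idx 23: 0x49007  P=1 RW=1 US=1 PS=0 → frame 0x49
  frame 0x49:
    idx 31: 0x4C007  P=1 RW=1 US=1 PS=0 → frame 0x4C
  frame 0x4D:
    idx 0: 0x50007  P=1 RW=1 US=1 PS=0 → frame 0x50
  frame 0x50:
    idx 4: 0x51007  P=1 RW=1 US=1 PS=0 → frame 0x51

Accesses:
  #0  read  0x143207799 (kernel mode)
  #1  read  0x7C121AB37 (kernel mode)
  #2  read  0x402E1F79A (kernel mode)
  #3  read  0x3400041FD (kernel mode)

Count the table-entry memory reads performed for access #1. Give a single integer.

Trace:
#0 VA=0x143207799 (r,kernel):
  L0 @0x32[5] → 0x34007  P=1,RW=1,US=1,PS=0
  L1 @0x34[25] → 0x37007  P=1,RW=1,US=1,PS=0
  L2 @0x37[7] → 0x3A007  P=1,RW=1,US=1,PS=0
  → PA=0x3A799  (3 entries read)
#1 VA=0x7C121AB37 (r,kernel):
  L0 @0x32[31] → 0x3D007  P=1,RW=1,US=1,PS=0
  L1 @0x3D[9] → 0x40007  P=1,RW=1,US=1,PS=0
  L2 @0x40[26] → 0x42007  P=1,RW=1,US=1,PS=0
  → PA=0x42B37  (3 entries read)
#2 VA=0x402E1F79A (r,kernel):
  L0 @0x32[16] → 0x46007  P=1,RW=1,US=1,PS=0
  L1 @0x46[23] → 0x49007  P=1,RW=1,US=1,PS=0
  L2 @0x49[31] → 0x4C007  P=1,RW=1,US=1,PS=0
  → PA=0x4C79A  (3 entries read)
#3 VA=0x3400041FD (r,kernel):
  L0 @0x32[13] → 0x4D007  P=1,RW=1,US=1,PS=0
  L1 @0x4D[0] → 0x50007  P=1,RW=1,US=1,PS=0
  L2 @0x50[4] → 0x51007  P=1,RW=1,US=1,PS=0
  → PA=0x511FD  (3 entries read)

Entries read for #1: 3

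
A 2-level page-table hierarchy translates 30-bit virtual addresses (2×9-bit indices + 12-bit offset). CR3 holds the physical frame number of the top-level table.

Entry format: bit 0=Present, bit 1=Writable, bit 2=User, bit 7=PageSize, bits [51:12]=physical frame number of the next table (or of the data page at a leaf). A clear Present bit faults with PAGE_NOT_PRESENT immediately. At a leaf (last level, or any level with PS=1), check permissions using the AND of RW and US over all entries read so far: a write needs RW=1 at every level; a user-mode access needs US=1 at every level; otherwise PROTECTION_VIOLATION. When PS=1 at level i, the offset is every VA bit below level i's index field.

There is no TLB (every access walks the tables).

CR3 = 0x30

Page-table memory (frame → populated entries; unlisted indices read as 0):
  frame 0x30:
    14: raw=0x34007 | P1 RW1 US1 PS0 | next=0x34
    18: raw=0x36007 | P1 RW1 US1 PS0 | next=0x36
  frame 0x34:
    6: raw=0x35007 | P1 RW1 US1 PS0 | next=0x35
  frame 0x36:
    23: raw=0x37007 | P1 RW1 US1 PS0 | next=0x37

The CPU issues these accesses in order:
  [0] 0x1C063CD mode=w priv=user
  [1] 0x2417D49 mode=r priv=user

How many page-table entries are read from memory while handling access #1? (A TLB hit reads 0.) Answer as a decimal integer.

Trace:
#0 VA=0x1C063CD (w,user):
  [0] read 0x30 idx=14: raw=0x34007 flags P=1 W=1 U=1 S=0
  [1] read 0x34 idx=6: raw=0x35007 flags P=1 W=1 U=1 S=0
  → PA=0x353CD  (2 entries read)
#1 VA=0x2417D49 (r,user):
  [0] read 0x30 idx=18: raw=0x36007 flags P=1 W=1 U=1 S=0
  [1] read 0x36 idx=23: raw=0x37007 flags P=1 W=1 U=1 S=0
  → PA=0x37D49  (2 entries read)

Entries read for #1: 2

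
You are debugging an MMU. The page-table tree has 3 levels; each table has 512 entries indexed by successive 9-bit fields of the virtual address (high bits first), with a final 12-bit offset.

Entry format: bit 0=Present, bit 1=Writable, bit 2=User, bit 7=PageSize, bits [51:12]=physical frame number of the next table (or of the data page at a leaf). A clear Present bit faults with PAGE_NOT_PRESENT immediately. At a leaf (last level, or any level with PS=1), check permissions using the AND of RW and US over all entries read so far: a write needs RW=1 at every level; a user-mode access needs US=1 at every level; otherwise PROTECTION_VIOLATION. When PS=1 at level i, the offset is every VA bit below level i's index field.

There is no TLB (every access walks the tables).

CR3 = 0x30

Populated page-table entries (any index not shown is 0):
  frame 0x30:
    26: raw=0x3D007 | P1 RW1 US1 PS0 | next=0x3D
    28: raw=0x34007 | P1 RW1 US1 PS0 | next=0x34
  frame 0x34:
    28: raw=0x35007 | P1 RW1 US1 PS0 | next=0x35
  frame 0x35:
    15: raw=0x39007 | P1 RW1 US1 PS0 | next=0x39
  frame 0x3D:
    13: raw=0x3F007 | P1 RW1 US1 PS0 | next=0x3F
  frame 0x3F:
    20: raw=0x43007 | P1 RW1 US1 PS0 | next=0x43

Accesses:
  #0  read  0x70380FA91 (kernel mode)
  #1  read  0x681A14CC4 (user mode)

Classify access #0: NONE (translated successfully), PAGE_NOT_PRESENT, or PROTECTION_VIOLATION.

Walk each access:
#0 VA=0x70380FA91 (r,kernel):
  lvl0: tbl 0x30, slot 28 ⇒ 0x34007 (P1/RW1/US1/PS0)
  lvl1: tbl 0x34, slot 28 ⇒ 0x35007 (P1/RW1/US1/PS0)
  lvl2: tbl 0x35, slot 15 ⇒ 0x39007 (P1/RW1/US1/PS0)
  ⇒ phys 0x39A91  [3 reads]
#1 VA=0x681A14CC4 (r,user):
  lvl0: tbl 0x30, slot 26 ⇒ 0x3D007 (P1/RW1/US1/PS0)
  lvl1: tbl 0x3D, slot 13 ⇒ 0x3F007 (P1/RW1/US1/PS0)
  lvl2: tbl 0x3F, slot 20 ⇒ 0x43007 (P1/RW1/US1/PS0)
  ⇒ phys 0x43CC4  [3 reads]

Access #0 fault: NONE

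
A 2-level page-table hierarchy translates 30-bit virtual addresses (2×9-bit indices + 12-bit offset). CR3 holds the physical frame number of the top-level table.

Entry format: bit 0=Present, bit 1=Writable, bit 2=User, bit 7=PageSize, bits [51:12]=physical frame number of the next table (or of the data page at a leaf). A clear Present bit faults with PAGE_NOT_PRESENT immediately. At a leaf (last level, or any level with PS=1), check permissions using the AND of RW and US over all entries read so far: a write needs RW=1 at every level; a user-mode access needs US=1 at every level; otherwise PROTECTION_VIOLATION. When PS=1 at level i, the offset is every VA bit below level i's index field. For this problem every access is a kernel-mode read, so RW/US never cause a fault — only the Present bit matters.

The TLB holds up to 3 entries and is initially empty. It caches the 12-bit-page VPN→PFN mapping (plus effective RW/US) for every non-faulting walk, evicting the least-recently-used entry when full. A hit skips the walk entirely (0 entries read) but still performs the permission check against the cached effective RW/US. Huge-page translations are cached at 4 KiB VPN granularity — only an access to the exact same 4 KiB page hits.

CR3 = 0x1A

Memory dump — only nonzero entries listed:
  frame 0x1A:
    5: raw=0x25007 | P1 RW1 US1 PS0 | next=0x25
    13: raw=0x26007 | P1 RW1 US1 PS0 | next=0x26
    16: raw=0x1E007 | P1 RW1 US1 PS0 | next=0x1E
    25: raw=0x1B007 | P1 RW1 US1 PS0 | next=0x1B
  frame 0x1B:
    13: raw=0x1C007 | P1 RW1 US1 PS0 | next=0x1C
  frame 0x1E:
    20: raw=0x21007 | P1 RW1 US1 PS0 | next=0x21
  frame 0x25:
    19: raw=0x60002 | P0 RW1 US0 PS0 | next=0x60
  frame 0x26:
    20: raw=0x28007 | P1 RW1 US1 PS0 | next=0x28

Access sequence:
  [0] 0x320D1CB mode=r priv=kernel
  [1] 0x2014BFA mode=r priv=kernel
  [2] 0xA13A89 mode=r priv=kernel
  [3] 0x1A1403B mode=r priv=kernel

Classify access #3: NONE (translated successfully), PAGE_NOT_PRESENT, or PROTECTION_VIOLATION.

Trace:
#0 VA=0x320D1CB (r,kernel):
  L0 @0x1A[25] → 0x1B007  P=1,RW=1,US=1,PS=0
  L1 @0x1B[13] → 0x1C007  P=1,RW=1,US=1,PS=0
  ✓ 0x1C1CB  — 2 lookups
#1 VA=0x2014BFA (r,kernel):
  L0 @0x1A[16] → 0x1E007  P=1,RW=1,US=1,PS=0
  L1 @0x1E[20] → 0x21007  P=1,RW=1,US=1,PS=0
  ✓ 0x21BFA  — 2 lookups
#2 VA=0xA13A89 (r,kernel):
  L0 @0x1A[5] → 0x25007  P=1,RW=1,US=1,PS=0
  L1 @0x25[19] → 0x60002  P=0,RW=1,US=0,PS=0
  ⇒ fault: PAGE_NOT_PRESENT  — 2 lookups
#3 VA=0x1A1403B (r,kernel):
  L0 @0x1A[13] → 0x26007  P=1,RW=1,US=1,PS=0
  L1 @0x26[20] → 0x28007  P=1,RW=1,US=1,PS=0
  ✓ 0x2803B  — 2 lookups

Access #3 fault: NONE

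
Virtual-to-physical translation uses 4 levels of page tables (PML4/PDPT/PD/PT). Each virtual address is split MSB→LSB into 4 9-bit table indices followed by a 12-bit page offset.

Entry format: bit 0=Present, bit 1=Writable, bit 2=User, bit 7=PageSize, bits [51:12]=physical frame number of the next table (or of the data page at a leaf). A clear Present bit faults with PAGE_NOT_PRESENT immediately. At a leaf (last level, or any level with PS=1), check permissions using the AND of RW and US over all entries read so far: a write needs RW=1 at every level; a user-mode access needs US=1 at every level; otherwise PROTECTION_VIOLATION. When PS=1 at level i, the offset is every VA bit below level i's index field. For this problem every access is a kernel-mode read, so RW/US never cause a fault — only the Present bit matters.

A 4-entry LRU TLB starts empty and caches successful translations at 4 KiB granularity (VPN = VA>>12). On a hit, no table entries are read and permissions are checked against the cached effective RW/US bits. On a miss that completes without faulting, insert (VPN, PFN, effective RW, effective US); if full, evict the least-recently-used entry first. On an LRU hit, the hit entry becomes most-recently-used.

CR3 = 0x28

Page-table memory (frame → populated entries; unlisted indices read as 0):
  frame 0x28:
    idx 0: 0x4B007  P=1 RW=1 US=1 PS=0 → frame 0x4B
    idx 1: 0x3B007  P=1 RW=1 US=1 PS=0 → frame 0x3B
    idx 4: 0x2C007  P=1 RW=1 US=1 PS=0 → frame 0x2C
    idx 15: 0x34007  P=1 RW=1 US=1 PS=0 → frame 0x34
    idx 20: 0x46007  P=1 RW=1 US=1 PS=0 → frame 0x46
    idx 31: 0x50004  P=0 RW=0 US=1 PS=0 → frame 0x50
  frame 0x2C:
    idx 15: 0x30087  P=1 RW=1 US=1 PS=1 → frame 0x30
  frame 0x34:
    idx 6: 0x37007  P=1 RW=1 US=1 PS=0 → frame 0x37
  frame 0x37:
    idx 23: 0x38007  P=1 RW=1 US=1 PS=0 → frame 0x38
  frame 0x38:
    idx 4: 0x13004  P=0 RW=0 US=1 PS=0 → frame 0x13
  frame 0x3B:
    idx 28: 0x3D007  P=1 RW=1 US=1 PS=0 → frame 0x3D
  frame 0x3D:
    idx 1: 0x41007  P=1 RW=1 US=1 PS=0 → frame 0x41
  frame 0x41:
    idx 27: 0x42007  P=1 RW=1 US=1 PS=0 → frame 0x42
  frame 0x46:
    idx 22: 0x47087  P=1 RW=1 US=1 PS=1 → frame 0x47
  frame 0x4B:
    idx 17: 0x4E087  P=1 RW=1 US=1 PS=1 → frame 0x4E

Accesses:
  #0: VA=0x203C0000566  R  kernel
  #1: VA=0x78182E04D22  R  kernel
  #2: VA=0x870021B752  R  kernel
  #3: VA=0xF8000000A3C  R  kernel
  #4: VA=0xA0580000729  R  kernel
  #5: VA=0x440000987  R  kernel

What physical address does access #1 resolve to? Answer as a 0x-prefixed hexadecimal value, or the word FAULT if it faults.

Trace:
#0 VA=0x203C0000566 (r,kernel):
  L0 @0x28[4] → 0x2C007  P=1,RW=1,US=1,PS=0
  L1 @0x2C[15] → 0x30087  P=1,RW=1,US=1,PS=1
  ✓ 0x30566 (huge @L1)  — 2 lookups
#1 VA=0x78182E04D22 (r,kernel):
  L0 @0x28[15] → 0x34007  P=1,RW=1,US=1,PS=0
  L1 @0x34[6] → 0x37007  P=1,RW=1,US=1,PS=0
  L2 @0x37[23] → 0x38007  P=1,RW=1,US=1,PS=0
  L3 @0x38[4] → 0x13004  P=0,RW=0,US=1,PS=0
  → PAGE_NOT_PRESENT  (4 entries read)
#2 VA=0x870021B752 (r,kernel):
  L0 @0x28[1] → 0x3B007  P=1,RW=1,US=1,PS=0
  L1 @0x3B[28] → 0x3D007  P=1,RW=1,US=1,PS=0
  L2 @0x3D[1] → 0x41007  P=1,RW=1,US=1,PS=0
  L3 @0x41[27] → 0x42007  P=1,RW=1,US=1,PS=0
  ✓ 0x42752  — 4 lookups
#3 VA=0xF8000000A3C (r,kernel):
  L0 @0x28[31] → 0x50004  P=0,RW=0,US=1,PS=0
  → PAGE_NOT_PRESENT  (1 entries read)
#4 VA=0xA0580000729 (r,kernel):
  L0 @0x28[20] → 0x46007  P=1,RW=1,US=1,PS=0
  L1 @0x46[22] → 0x47087  P=1,RW=1,US=1,PS=1
  ✓ 0x47729 (huge @L1)  — 2 lookups
#5 VA=0x440000987 (r,kernel):
  L0 @0x28[0] → 0x4B007  P=1,RW=1,US=1,PS=0
  L1 @0x4B[17] → 0x4E087  P=1,RW=1,US=1,PS=1
  ✓ 0x4E987 (huge @L1)  — 2 lookups

Access #1 PA: FAULT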